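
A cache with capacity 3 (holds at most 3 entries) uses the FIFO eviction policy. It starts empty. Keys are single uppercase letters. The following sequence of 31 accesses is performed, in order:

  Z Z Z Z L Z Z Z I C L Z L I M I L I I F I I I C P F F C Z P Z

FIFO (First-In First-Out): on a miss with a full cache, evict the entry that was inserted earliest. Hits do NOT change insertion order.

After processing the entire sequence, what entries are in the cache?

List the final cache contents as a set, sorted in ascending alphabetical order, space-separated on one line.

Answer: C P Z

Derivation:
FIFO simulation (capacity=3):
  1. access Z: MISS. Cache (old->new): [Z]
  2. access Z: HIT. Cache (old->new): [Z]
  3. access Z: HIT. Cache (old->new): [Z]
  4. access Z: HIT. Cache (old->new): [Z]
  5. access L: MISS. Cache (old->new): [Z L]
  6. access Z: HIT. Cache (old->new): [Z L]
  7. access Z: HIT. Cache (old->new): [Z L]
  8. access Z: HIT. Cache (old->new): [Z L]
  9. access I: MISS. Cache (old->new): [Z L I]
  10. access C: MISS, evict Z. Cache (old->new): [L I C]
  11. access L: HIT. Cache (old->new): [L I C]
  12. access Z: MISS, evict L. Cache (old->new): [I C Z]
  13. access L: MISS, evict I. Cache (old->new): [C Z L]
  14. access I: MISS, evict C. Cache (old->new): [Z L I]
  15. access M: MISS, evict Z. Cache (old->new): [L I M]
  16. access I: HIT. Cache (old->new): [L I M]
  17. access L: HIT. Cache (old->new): [L I M]
  18. access I: HIT. Cache (old->new): [L I M]
  19. access I: HIT. Cache (old->new): [L I M]
  20. access F: MISS, evict L. Cache (old->new): [I M F]
  21. access I: HIT. Cache (old->new): [I M F]
  22. access I: HIT. Cache (old->new): [I M F]
  23. access I: HIT. Cache (old->new): [I M F]
  24. access C: MISS, evict I. Cache (old->new): [M F C]
  25. access P: MISS, evict M. Cache (old->new): [F C P]
  26. access F: HIT. Cache (old->new): [F C P]
  27. access F: HIT. Cache (old->new): [F C P]
  28. access C: HIT. Cache (old->new): [F C P]
  29. access Z: MISS, evict F. Cache (old->new): [C P Z]
  30. access P: HIT. Cache (old->new): [C P Z]
  31. access Z: HIT. Cache (old->new): [C P Z]
Total: 19 hits, 12 misses, 9 evictions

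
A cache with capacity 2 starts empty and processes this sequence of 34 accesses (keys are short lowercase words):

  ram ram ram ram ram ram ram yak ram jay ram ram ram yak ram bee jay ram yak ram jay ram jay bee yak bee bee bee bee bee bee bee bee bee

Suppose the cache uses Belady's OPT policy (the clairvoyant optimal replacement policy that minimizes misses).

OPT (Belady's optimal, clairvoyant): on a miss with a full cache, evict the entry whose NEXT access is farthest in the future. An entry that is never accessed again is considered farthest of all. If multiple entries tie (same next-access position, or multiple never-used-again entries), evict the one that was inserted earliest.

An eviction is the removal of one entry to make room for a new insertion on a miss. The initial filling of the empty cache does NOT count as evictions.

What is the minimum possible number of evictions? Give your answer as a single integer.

Answer: 8

Derivation:
OPT (Belady) simulation (capacity=2):
  1. access ram: MISS. Cache: [ram]
  2. access ram: HIT. Next use of ram: step 3. Cache: [ram]
  3. access ram: HIT. Next use of ram: step 4. Cache: [ram]
  4. access ram: HIT. Next use of ram: step 5. Cache: [ram]
  5. access ram: HIT. Next use of ram: step 6. Cache: [ram]
  6. access ram: HIT. Next use of ram: step 7. Cache: [ram]
  7. access ram: HIT. Next use of ram: step 9. Cache: [ram]
  8. access yak: MISS. Cache: [ram yak]
  9. access ram: HIT. Next use of ram: step 11. Cache: [ram yak]
  10. access jay: MISS, evict yak (next use: step 14). Cache: [ram jay]
  11. access ram: HIT. Next use of ram: step 12. Cache: [ram jay]
  12. access ram: HIT. Next use of ram: step 13. Cache: [ram jay]
  13. access ram: HIT. Next use of ram: step 15. Cache: [ram jay]
  14. access yak: MISS, evict jay (next use: step 17). Cache: [ram yak]
  15. access ram: HIT. Next use of ram: step 18. Cache: [ram yak]
  16. access bee: MISS, evict yak (next use: step 19). Cache: [ram bee]
  17. access jay: MISS, evict bee (next use: step 24). Cache: [ram jay]
  18. access ram: HIT. Next use of ram: step 20. Cache: [ram jay]
  19. access yak: MISS, evict jay (next use: step 21). Cache: [ram yak]
  20. access ram: HIT. Next use of ram: step 22. Cache: [ram yak]
  21. access jay: MISS, evict yak (next use: step 25). Cache: [ram jay]
  22. access ram: HIT. Next use of ram: never. Cache: [ram jay]
  23. access jay: HIT. Next use of jay: never. Cache: [ram jay]
  24. access bee: MISS, evict ram (next use: never). Cache: [jay bee]
  25. access yak: MISS, evict jay (next use: never). Cache: [bee yak]
  26. access bee: HIT. Next use of bee: step 27. Cache: [bee yak]
  27. access bee: HIT. Next use of bee: step 28. Cache: [bee yak]
  28. access bee: HIT. Next use of bee: step 29. Cache: [bee yak]
  29. access bee: HIT. Next use of bee: step 30. Cache: [bee yak]
  30. access bee: HIT. Next use of bee: step 31. Cache: [bee yak]
  31. access bee: HIT. Next use of bee: step 32. Cache: [bee yak]
  32. access bee: HIT. Next use of bee: step 33. Cache: [bee yak]
  33. access bee: HIT. Next use of bee: step 34. Cache: [bee yak]
  34. access bee: HIT. Next use of bee: never. Cache: [bee yak]
Total: 24 hits, 10 misses, 8 evictions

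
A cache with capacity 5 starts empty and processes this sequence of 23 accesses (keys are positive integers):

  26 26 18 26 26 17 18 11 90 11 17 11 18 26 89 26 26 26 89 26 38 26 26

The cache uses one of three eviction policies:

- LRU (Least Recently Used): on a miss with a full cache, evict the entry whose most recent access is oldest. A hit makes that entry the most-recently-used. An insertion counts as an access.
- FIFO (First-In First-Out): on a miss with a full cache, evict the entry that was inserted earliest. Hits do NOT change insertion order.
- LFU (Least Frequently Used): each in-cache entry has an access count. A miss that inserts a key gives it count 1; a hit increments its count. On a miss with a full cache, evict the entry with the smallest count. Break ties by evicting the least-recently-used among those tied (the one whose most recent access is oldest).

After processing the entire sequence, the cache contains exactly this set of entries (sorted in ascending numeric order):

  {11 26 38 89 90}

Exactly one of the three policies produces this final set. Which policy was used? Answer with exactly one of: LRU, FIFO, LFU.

Simulating under each policy and comparing final sets:
  LRU: final set = {11 18 26 38 89} -> differs
  FIFO: final set = {11 26 38 89 90} -> MATCHES target
  LFU: final set = {11 18 26 38 89} -> differs
Only FIFO produces the target set.

Answer: FIFO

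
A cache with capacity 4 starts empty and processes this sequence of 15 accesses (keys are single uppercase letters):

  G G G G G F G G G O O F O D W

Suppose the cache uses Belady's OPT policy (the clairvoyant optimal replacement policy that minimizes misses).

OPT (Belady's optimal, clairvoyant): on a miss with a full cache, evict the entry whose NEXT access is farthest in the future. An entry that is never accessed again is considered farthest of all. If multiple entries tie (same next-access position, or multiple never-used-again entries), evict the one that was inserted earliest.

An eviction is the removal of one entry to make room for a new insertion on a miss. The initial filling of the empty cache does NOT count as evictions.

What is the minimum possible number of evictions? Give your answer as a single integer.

OPT (Belady) simulation (capacity=4):
  1. access G: MISS. Cache: [G]
  2. access G: HIT. Next use of G: step 3. Cache: [G]
  3. access G: HIT. Next use of G: step 4. Cache: [G]
  4. access G: HIT. Next use of G: step 5. Cache: [G]
  5. access G: HIT. Next use of G: step 7. Cache: [G]
  6. access F: MISS. Cache: [G F]
  7. access G: HIT. Next use of G: step 8. Cache: [G F]
  8. access G: HIT. Next use of G: step 9. Cache: [G F]
  9. access G: HIT. Next use of G: never. Cache: [G F]
  10. access O: MISS. Cache: [G F O]
  11. access O: HIT. Next use of O: step 13. Cache: [G F O]
  12. access F: HIT. Next use of F: never. Cache: [G F O]
  13. access O: HIT. Next use of O: never. Cache: [G F O]
  14. access D: MISS. Cache: [G F O D]
  15. access W: MISS, evict G (next use: never). Cache: [F O D W]
Total: 10 hits, 5 misses, 1 evictions

Answer: 1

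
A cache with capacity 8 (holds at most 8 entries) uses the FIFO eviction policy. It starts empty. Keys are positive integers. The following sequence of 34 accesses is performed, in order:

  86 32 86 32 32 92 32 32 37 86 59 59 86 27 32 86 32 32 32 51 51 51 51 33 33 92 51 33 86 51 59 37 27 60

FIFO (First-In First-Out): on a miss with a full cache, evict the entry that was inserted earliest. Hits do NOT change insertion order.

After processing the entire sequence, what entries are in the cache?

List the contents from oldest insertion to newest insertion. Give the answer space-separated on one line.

Answer: 32 92 37 59 27 51 33 60

Derivation:
FIFO simulation (capacity=8):
  1. access 86: MISS. Cache (old->new): [86]
  2. access 32: MISS. Cache (old->new): [86 32]
  3. access 86: HIT. Cache (old->new): [86 32]
  4. access 32: HIT. Cache (old->new): [86 32]
  5. access 32: HIT. Cache (old->new): [86 32]
  6. access 92: MISS. Cache (old->new): [86 32 92]
  7. access 32: HIT. Cache (old->new): [86 32 92]
  8. access 32: HIT. Cache (old->new): [86 32 92]
  9. access 37: MISS. Cache (old->new): [86 32 92 37]
  10. access 86: HIT. Cache (old->new): [86 32 92 37]
  11. access 59: MISS. Cache (old->new): [86 32 92 37 59]
  12. access 59: HIT. Cache (old->new): [86 32 92 37 59]
  13. access 86: HIT. Cache (old->new): [86 32 92 37 59]
  14. access 27: MISS. Cache (old->new): [86 32 92 37 59 27]
  15. access 32: HIT. Cache (old->new): [86 32 92 37 59 27]
  16. access 86: HIT. Cache (old->new): [86 32 92 37 59 27]
  17. access 32: HIT. Cache (old->new): [86 32 92 37 59 27]
  18. access 32: HIT. Cache (old->new): [86 32 92 37 59 27]
  19. access 32: HIT. Cache (old->new): [86 32 92 37 59 27]
  20. access 51: MISS. Cache (old->new): [86 32 92 37 59 27 51]
  21. access 51: HIT. Cache (old->new): [86 32 92 37 59 27 51]
  22. access 51: HIT. Cache (old->new): [86 32 92 37 59 27 51]
  23. access 51: HIT. Cache (old->new): [86 32 92 37 59 27 51]
  24. access 33: MISS. Cache (old->new): [86 32 92 37 59 27 51 33]
  25. access 33: HIT. Cache (old->new): [86 32 92 37 59 27 51 33]
  26. access 92: HIT. Cache (old->new): [86 32 92 37 59 27 51 33]
  27. access 51: HIT. Cache (old->new): [86 32 92 37 59 27 51 33]
  28. access 33: HIT. Cache (old->new): [86 32 92 37 59 27 51 33]
  29. access 86: HIT. Cache (old->new): [86 32 92 37 59 27 51 33]
  30. access 51: HIT. Cache (old->new): [86 32 92 37 59 27 51 33]
  31. access 59: HIT. Cache (old->new): [86 32 92 37 59 27 51 33]
  32. access 37: HIT. Cache (old->new): [86 32 92 37 59 27 51 33]
  33. access 27: HIT. Cache (old->new): [86 32 92 37 59 27 51 33]
  34. access 60: MISS, evict 86. Cache (old->new): [32 92 37 59 27 51 33 60]
Total: 25 hits, 9 misses, 1 evictions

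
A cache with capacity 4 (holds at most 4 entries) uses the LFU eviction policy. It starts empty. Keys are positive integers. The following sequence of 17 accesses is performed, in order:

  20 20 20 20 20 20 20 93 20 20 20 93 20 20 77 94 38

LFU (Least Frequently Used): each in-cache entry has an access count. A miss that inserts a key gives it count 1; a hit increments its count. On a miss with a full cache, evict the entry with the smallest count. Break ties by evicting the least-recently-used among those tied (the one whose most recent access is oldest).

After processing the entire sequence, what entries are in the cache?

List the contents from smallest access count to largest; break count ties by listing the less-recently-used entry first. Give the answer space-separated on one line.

Answer: 94 38 93 20

Derivation:
LFU simulation (capacity=4):
  1. access 20: MISS. Cache: [20(c=1)]
  2. access 20: HIT, count now 2. Cache: [20(c=2)]
  3. access 20: HIT, count now 3. Cache: [20(c=3)]
  4. access 20: HIT, count now 4. Cache: [20(c=4)]
  5. access 20: HIT, count now 5. Cache: [20(c=5)]
  6. access 20: HIT, count now 6. Cache: [20(c=6)]
  7. access 20: HIT, count now 7. Cache: [20(c=7)]
  8. access 93: MISS. Cache: [93(c=1) 20(c=7)]
  9. access 20: HIT, count now 8. Cache: [93(c=1) 20(c=8)]
  10. access 20: HIT, count now 9. Cache: [93(c=1) 20(c=9)]
  11. access 20: HIT, count now 10. Cache: [93(c=1) 20(c=10)]
  12. access 93: HIT, count now 2. Cache: [93(c=2) 20(c=10)]
  13. access 20: HIT, count now 11. Cache: [93(c=2) 20(c=11)]
  14. access 20: HIT, count now 12. Cache: [93(c=2) 20(c=12)]
  15. access 77: MISS. Cache: [77(c=1) 93(c=2) 20(c=12)]
  16. access 94: MISS. Cache: [77(c=1) 94(c=1) 93(c=2) 20(c=12)]
  17. access 38: MISS, evict 77(c=1). Cache: [94(c=1) 38(c=1) 93(c=2) 20(c=12)]
Total: 12 hits, 5 misses, 1 evictions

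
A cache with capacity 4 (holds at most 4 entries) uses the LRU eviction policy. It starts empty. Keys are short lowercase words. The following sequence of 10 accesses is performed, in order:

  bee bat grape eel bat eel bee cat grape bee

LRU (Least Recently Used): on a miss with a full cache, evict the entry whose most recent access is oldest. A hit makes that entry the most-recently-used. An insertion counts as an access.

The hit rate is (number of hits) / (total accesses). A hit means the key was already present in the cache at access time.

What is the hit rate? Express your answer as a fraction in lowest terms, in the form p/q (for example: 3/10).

LRU simulation (capacity=4):
  1. access bee: MISS. Cache (LRU->MRU): [bee]
  2. access bat: MISS. Cache (LRU->MRU): [bee bat]
  3. access grape: MISS. Cache (LRU->MRU): [bee bat grape]
  4. access eel: MISS. Cache (LRU->MRU): [bee bat grape eel]
  5. access bat: HIT. Cache (LRU->MRU): [bee grape eel bat]
  6. access eel: HIT. Cache (LRU->MRU): [bee grape bat eel]
  7. access bee: HIT. Cache (LRU->MRU): [grape bat eel bee]
  8. access cat: MISS, evict grape. Cache (LRU->MRU): [bat eel bee cat]
  9. access grape: MISS, evict bat. Cache (LRU->MRU): [eel bee cat grape]
  10. access bee: HIT. Cache (LRU->MRU): [eel cat grape bee]
Total: 4 hits, 6 misses, 2 evictions

Hit rate = 4/10 = 2/5

Answer: 2/5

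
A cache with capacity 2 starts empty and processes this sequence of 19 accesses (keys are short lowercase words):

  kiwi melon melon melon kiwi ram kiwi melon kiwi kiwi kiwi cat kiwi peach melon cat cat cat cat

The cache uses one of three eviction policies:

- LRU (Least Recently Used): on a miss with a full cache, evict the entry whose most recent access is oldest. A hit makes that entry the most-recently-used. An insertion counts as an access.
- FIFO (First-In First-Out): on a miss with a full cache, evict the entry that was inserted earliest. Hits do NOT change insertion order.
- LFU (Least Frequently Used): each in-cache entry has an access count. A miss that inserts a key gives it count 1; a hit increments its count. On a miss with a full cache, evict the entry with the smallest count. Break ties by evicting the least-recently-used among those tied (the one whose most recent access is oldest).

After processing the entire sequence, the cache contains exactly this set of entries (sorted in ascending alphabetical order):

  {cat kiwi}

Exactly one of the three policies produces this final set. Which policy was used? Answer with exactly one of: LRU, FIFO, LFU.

Answer: LFU

Derivation:
Simulating under each policy and comparing final sets:
  LRU: final set = {cat melon} -> differs
  FIFO: final set = {cat melon} -> differs
  LFU: final set = {cat kiwi} -> MATCHES target
Only LFU produces the target set.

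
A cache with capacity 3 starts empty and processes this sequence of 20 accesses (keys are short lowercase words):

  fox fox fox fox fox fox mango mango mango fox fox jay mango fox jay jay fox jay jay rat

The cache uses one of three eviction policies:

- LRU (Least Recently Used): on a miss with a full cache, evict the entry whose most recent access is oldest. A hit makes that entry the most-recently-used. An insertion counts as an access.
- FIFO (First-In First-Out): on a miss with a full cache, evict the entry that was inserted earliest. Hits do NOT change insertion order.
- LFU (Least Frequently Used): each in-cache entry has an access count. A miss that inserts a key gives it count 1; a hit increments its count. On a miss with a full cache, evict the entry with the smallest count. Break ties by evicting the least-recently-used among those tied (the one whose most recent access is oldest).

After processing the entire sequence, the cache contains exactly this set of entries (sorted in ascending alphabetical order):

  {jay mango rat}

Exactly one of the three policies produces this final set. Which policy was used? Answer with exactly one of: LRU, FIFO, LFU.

Simulating under each policy and comparing final sets:
  LRU: final set = {fox jay rat} -> differs
  FIFO: final set = {jay mango rat} -> MATCHES target
  LFU: final set = {fox jay rat} -> differs
Only FIFO produces the target set.

Answer: FIFO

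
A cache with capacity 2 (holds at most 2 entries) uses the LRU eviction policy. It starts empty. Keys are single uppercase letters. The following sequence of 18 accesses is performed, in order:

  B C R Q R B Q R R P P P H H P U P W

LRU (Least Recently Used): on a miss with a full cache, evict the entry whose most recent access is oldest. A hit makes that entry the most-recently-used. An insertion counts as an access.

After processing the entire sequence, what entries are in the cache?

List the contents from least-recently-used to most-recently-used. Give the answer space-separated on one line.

LRU simulation (capacity=2):
  1. access B: MISS. Cache (LRU->MRU): [B]
  2. access C: MISS. Cache (LRU->MRU): [B C]
  3. access R: MISS, evict B. Cache (LRU->MRU): [C R]
  4. access Q: MISS, evict C. Cache (LRU->MRU): [R Q]
  5. access R: HIT. Cache (LRU->MRU): [Q R]
  6. access B: MISS, evict Q. Cache (LRU->MRU): [R B]
  7. access Q: MISS, evict R. Cache (LRU->MRU): [B Q]
  8. access R: MISS, evict B. Cache (LRU->MRU): [Q R]
  9. access R: HIT. Cache (LRU->MRU): [Q R]
  10. access P: MISS, evict Q. Cache (LRU->MRU): [R P]
  11. access P: HIT. Cache (LRU->MRU): [R P]
  12. access P: HIT. Cache (LRU->MRU): [R P]
  13. access H: MISS, evict R. Cache (LRU->MRU): [P H]
  14. access H: HIT. Cache (LRU->MRU): [P H]
  15. access P: HIT. Cache (LRU->MRU): [H P]
  16. access U: MISS, evict H. Cache (LRU->MRU): [P U]
  17. access P: HIT. Cache (LRU->MRU): [U P]
  18. access W: MISS, evict U. Cache (LRU->MRU): [P W]
Total: 7 hits, 11 misses, 9 evictions

Answer: P W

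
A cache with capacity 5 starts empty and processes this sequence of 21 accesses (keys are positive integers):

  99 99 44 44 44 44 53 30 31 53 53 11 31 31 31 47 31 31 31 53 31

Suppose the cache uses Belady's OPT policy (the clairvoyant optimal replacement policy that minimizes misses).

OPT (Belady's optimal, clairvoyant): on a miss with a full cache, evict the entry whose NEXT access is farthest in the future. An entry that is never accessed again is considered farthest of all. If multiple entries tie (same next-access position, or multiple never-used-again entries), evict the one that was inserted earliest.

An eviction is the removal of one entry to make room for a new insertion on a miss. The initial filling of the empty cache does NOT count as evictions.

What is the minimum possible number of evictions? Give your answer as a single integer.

OPT (Belady) simulation (capacity=5):
  1. access 99: MISS. Cache: [99]
  2. access 99: HIT. Next use of 99: never. Cache: [99]
  3. access 44: MISS. Cache: [99 44]
  4. access 44: HIT. Next use of 44: step 5. Cache: [99 44]
  5. access 44: HIT. Next use of 44: step 6. Cache: [99 44]
  6. access 44: HIT. Next use of 44: never. Cache: [99 44]
  7. access 53: MISS. Cache: [99 44 53]
  8. access 30: MISS. Cache: [99 44 53 30]
  9. access 31: MISS. Cache: [99 44 53 30 31]
  10. access 53: HIT. Next use of 53: step 11. Cache: [99 44 53 30 31]
  11. access 53: HIT. Next use of 53: step 20. Cache: [99 44 53 30 31]
  12. access 11: MISS, evict 99 (next use: never). Cache: [44 53 30 31 11]
  13. access 31: HIT. Next use of 31: step 14. Cache: [44 53 30 31 11]
  14. access 31: HIT. Next use of 31: step 15. Cache: [44 53 30 31 11]
  15. access 31: HIT. Next use of 31: step 17. Cache: [44 53 30 31 11]
  16. access 47: MISS, evict 44 (next use: never). Cache: [53 30 31 11 47]
  17. access 31: HIT. Next use of 31: step 18. Cache: [53 30 31 11 47]
  18. access 31: HIT. Next use of 31: step 19. Cache: [53 30 31 11 47]
  19. access 31: HIT. Next use of 31: step 21. Cache: [53 30 31 11 47]
  20. access 53: HIT. Next use of 53: never. Cache: [53 30 31 11 47]
  21. access 31: HIT. Next use of 31: never. Cache: [53 30 31 11 47]
Total: 14 hits, 7 misses, 2 evictions

Answer: 2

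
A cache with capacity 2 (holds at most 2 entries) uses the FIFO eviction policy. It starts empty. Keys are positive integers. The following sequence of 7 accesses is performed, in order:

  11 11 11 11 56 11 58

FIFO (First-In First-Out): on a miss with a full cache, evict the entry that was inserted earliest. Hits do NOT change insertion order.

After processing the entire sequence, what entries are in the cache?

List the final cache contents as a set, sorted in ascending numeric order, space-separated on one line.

Answer: 56 58

Derivation:
FIFO simulation (capacity=2):
  1. access 11: MISS. Cache (old->new): [11]
  2. access 11: HIT. Cache (old->new): [11]
  3. access 11: HIT. Cache (old->new): [11]
  4. access 11: HIT. Cache (old->new): [11]
  5. access 56: MISS. Cache (old->new): [11 56]
  6. access 11: HIT. Cache (old->new): [11 56]
  7. access 58: MISS, evict 11. Cache (old->new): [56 58]
Total: 4 hits, 3 misses, 1 evictions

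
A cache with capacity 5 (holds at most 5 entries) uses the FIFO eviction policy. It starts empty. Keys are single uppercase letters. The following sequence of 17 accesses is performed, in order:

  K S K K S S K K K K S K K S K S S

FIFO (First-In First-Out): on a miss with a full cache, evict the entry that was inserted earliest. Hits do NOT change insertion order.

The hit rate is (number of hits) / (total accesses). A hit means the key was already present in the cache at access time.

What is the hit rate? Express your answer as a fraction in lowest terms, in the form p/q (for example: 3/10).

Answer: 15/17

Derivation:
FIFO simulation (capacity=5):
  1. access K: MISS. Cache (old->new): [K]
  2. access S: MISS. Cache (old->new): [K S]
  3. access K: HIT. Cache (old->new): [K S]
  4. access K: HIT. Cache (old->new): [K S]
  5. access S: HIT. Cache (old->new): [K S]
  6. access S: HIT. Cache (old->new): [K S]
  7. access K: HIT. Cache (old->new): [K S]
  8. access K: HIT. Cache (old->new): [K S]
  9. access K: HIT. Cache (old->new): [K S]
  10. access K: HIT. Cache (old->new): [K S]
  11. access S: HIT. Cache (old->new): [K S]
  12. access K: HIT. Cache (old->new): [K S]
  13. access K: HIT. Cache (old->new): [K S]
  14. access S: HIT. Cache (old->new): [K S]
  15. access K: HIT. Cache (old->new): [K S]
  16. access S: HIT. Cache (old->new): [K S]
  17. access S: HIT. Cache (old->new): [K S]
Total: 15 hits, 2 misses, 0 evictions

Hit rate = 15/17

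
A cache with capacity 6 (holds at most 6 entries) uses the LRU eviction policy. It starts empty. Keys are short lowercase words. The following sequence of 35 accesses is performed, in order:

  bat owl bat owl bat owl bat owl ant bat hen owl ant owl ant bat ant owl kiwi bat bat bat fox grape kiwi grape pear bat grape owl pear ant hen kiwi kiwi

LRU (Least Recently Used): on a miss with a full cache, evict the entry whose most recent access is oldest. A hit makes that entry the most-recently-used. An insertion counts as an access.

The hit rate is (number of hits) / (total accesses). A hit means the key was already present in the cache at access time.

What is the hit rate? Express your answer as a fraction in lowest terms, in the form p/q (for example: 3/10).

LRU simulation (capacity=6):
  1. access bat: MISS. Cache (LRU->MRU): [bat]
  2. access owl: MISS. Cache (LRU->MRU): [bat owl]
  3. access bat: HIT. Cache (LRU->MRU): [owl bat]
  4. access owl: HIT. Cache (LRU->MRU): [bat owl]
  5. access bat: HIT. Cache (LRU->MRU): [owl bat]
  6. access owl: HIT. Cache (LRU->MRU): [bat owl]
  7. access bat: HIT. Cache (LRU->MRU): [owl bat]
  8. access owl: HIT. Cache (LRU->MRU): [bat owl]
  9. access ant: MISS. Cache (LRU->MRU): [bat owl ant]
  10. access bat: HIT. Cache (LRU->MRU): [owl ant bat]
  11. access hen: MISS. Cache (LRU->MRU): [owl ant bat hen]
  12. access owl: HIT. Cache (LRU->MRU): [ant bat hen owl]
  13. access ant: HIT. Cache (LRU->MRU): [bat hen owl ant]
  14. access owl: HIT. Cache (LRU->MRU): [bat hen ant owl]
  15. access ant: HIT. Cache (LRU->MRU): [bat hen owl ant]
  16. access bat: HIT. Cache (LRU->MRU): [hen owl ant bat]
  17. access ant: HIT. Cache (LRU->MRU): [hen owl bat ant]
  18. access owl: HIT. Cache (LRU->MRU): [hen bat ant owl]
  19. access kiwi: MISS. Cache (LRU->MRU): [hen bat ant owl kiwi]
  20. access bat: HIT. Cache (LRU->MRU): [hen ant owl kiwi bat]
  21. access bat: HIT. Cache (LRU->MRU): [hen ant owl kiwi bat]
  22. access bat: HIT. Cache (LRU->MRU): [hen ant owl kiwi bat]
  23. access fox: MISS. Cache (LRU->MRU): [hen ant owl kiwi bat fox]
  24. access grape: MISS, evict hen. Cache (LRU->MRU): [ant owl kiwi bat fox grape]
  25. access kiwi: HIT. Cache (LRU->MRU): [ant owl bat fox grape kiwi]
  26. access grape: HIT. Cache (LRU->MRU): [ant owl bat fox kiwi grape]
  27. access pear: MISS, evict ant. Cache (LRU->MRU): [owl bat fox kiwi grape pear]
  28. access bat: HIT. Cache (LRU->MRU): [owl fox kiwi grape pear bat]
  29. access grape: HIT. Cache (LRU->MRU): [owl fox kiwi pear bat grape]
  30. access owl: HIT. Cache (LRU->MRU): [fox kiwi pear bat grape owl]
  31. access pear: HIT. Cache (LRU->MRU): [fox kiwi bat grape owl pear]
  32. access ant: MISS, evict fox. Cache (LRU->MRU): [kiwi bat grape owl pear ant]
  33. access hen: MISS, evict kiwi. Cache (LRU->MRU): [bat grape owl pear ant hen]
  34. access kiwi: MISS, evict bat. Cache (LRU->MRU): [grape owl pear ant hen kiwi]
  35. access kiwi: HIT. Cache (LRU->MRU): [grape owl pear ant hen kiwi]
Total: 24 hits, 11 misses, 5 evictions

Hit rate = 24/35

Answer: 24/35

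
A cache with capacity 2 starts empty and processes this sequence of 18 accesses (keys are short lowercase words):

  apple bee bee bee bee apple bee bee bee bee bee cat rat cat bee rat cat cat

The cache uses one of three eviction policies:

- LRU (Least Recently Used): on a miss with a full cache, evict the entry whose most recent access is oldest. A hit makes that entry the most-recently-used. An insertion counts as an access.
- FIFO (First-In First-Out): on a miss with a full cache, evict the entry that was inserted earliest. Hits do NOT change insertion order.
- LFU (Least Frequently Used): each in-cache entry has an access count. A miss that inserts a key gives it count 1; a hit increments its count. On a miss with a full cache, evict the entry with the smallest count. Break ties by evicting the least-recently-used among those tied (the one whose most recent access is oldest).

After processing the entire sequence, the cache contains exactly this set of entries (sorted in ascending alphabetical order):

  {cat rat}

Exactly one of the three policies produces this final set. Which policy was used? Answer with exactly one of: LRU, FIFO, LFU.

Simulating under each policy and comparing final sets:
  LRU: final set = {cat rat} -> MATCHES target
  FIFO: final set = {bee cat} -> differs
  LFU: final set = {bee cat} -> differs
Only LRU produces the target set.

Answer: LRU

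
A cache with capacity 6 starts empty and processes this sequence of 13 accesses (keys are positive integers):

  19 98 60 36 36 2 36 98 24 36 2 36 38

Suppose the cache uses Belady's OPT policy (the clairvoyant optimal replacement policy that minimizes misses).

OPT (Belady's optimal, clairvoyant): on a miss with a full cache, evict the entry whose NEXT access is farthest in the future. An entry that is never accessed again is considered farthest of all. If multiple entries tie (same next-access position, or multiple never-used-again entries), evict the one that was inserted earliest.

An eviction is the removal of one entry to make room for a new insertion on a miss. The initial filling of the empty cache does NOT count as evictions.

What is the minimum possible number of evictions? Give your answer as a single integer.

OPT (Belady) simulation (capacity=6):
  1. access 19: MISS. Cache: [19]
  2. access 98: MISS. Cache: [19 98]
  3. access 60: MISS. Cache: [19 98 60]
  4. access 36: MISS. Cache: [19 98 60 36]
  5. access 36: HIT. Next use of 36: step 7. Cache: [19 98 60 36]
  6. access 2: MISS. Cache: [19 98 60 36 2]
  7. access 36: HIT. Next use of 36: step 10. Cache: [19 98 60 36 2]
  8. access 98: HIT. Next use of 98: never. Cache: [19 98 60 36 2]
  9. access 24: MISS. Cache: [19 98 60 36 2 24]
  10. access 36: HIT. Next use of 36: step 12. Cache: [19 98 60 36 2 24]
  11. access 2: HIT. Next use of 2: never. Cache: [19 98 60 36 2 24]
  12. access 36: HIT. Next use of 36: never. Cache: [19 98 60 36 2 24]
  13. access 38: MISS, evict 19 (next use: never). Cache: [98 60 36 2 24 38]
Total: 6 hits, 7 misses, 1 evictions

Answer: 1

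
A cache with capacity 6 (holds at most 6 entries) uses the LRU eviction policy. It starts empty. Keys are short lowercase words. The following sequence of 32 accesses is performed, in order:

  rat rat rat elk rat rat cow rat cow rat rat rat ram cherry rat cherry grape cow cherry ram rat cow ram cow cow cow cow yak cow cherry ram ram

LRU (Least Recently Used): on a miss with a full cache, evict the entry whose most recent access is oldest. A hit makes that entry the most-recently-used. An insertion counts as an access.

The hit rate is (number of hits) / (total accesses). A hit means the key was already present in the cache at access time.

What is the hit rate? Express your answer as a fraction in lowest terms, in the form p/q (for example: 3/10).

Answer: 25/32

Derivation:
LRU simulation (capacity=6):
  1. access rat: MISS. Cache (LRU->MRU): [rat]
  2. access rat: HIT. Cache (LRU->MRU): [rat]
  3. access rat: HIT. Cache (LRU->MRU): [rat]
  4. access elk: MISS. Cache (LRU->MRU): [rat elk]
  5. access rat: HIT. Cache (LRU->MRU): [elk rat]
  6. access rat: HIT. Cache (LRU->MRU): [elk rat]
  7. access cow: MISS. Cache (LRU->MRU): [elk rat cow]
  8. access rat: HIT. Cache (LRU->MRU): [elk cow rat]
  9. access cow: HIT. Cache (LRU->MRU): [elk rat cow]
  10. access rat: HIT. Cache (LRU->MRU): [elk cow rat]
  11. access rat: HIT. Cache (LRU->MRU): [elk cow rat]
  12. access rat: HIT. Cache (LRU->MRU): [elk cow rat]
  13. access ram: MISS. Cache (LRU->MRU): [elk cow rat ram]
  14. access cherry: MISS. Cache (LRU->MRU): [elk cow rat ram cherry]
  15. access rat: HIT. Cache (LRU->MRU): [elk cow ram cherry rat]
  16. access cherry: HIT. Cache (LRU->MRU): [elk cow ram rat cherry]
  17. access grape: MISS. Cache (LRU->MRU): [elk cow ram rat cherry grape]
  18. access cow: HIT. Cache (LRU->MRU): [elk ram rat cherry grape cow]
  19. access cherry: HIT. Cache (LRU->MRU): [elk ram rat grape cow cherry]
  20. access ram: HIT. Cache (LRU->MRU): [elk rat grape cow cherry ram]
  21. access rat: HIT. Cache (LRU->MRU): [elk grape cow cherry ram rat]
  22. access cow: HIT. Cache (LRU->MRU): [elk grape cherry ram rat cow]
  23. access ram: HIT. Cache (LRU->MRU): [elk grape cherry rat cow ram]
  24. access cow: HIT. Cache (LRU->MRU): [elk grape cherry rat ram cow]
  25. access cow: HIT. Cache (LRU->MRU): [elk grape cherry rat ram cow]
  26. access cow: HIT. Cache (LRU->MRU): [elk grape cherry rat ram cow]
  27. access cow: HIT. Cache (LRU->MRU): [elk grape cherry rat ram cow]
  28. access yak: MISS, evict elk. Cache (LRU->MRU): [grape cherry rat ram cow yak]
  29. access cow: HIT. Cache (LRU->MRU): [grape cherry rat ram yak cow]
  30. access cherry: HIT. Cache (LRU->MRU): [grape rat ram yak cow cherry]
  31. access ram: HIT. Cache (LRU->MRU): [grape rat yak cow cherry ram]
  32. access ram: HIT. Cache (LRU->MRU): [grape rat yak cow cherry ram]
Total: 25 hits, 7 misses, 1 evictions

Hit rate = 25/32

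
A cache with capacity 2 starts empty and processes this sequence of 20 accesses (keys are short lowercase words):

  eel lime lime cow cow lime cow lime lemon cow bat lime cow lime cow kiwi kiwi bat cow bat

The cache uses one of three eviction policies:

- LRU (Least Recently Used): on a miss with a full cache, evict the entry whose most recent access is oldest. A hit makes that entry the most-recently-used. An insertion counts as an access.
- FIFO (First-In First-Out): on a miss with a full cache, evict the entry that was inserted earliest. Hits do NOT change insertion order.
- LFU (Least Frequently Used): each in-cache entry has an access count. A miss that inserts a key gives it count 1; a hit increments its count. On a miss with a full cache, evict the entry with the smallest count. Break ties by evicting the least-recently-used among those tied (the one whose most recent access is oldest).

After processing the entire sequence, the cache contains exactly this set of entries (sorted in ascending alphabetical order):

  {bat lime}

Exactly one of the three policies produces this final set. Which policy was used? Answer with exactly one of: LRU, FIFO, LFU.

Answer: LFU

Derivation:
Simulating under each policy and comparing final sets:
  LRU: final set = {bat cow} -> differs
  FIFO: final set = {bat cow} -> differs
  LFU: final set = {bat lime} -> MATCHES target
Only LFU produces the target set.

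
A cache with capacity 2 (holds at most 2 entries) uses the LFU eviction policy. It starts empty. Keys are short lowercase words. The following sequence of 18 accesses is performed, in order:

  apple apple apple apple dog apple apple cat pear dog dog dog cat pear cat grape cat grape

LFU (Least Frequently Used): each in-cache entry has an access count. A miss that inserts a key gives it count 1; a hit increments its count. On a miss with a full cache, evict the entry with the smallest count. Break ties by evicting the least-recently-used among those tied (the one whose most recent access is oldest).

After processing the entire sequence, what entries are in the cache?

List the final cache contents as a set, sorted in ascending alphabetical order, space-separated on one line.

Answer: apple grape

Derivation:
LFU simulation (capacity=2):
  1. access apple: MISS. Cache: [apple(c=1)]
  2. access apple: HIT, count now 2. Cache: [apple(c=2)]
  3. access apple: HIT, count now 3. Cache: [apple(c=3)]
  4. access apple: HIT, count now 4. Cache: [apple(c=4)]
  5. access dog: MISS. Cache: [dog(c=1) apple(c=4)]
  6. access apple: HIT, count now 5. Cache: [dog(c=1) apple(c=5)]
  7. access apple: HIT, count now 6. Cache: [dog(c=1) apple(c=6)]
  8. access cat: MISS, evict dog(c=1). Cache: [cat(c=1) apple(c=6)]
  9. access pear: MISS, evict cat(c=1). Cache: [pear(c=1) apple(c=6)]
  10. access dog: MISS, evict pear(c=1). Cache: [dog(c=1) apple(c=6)]
  11. access dog: HIT, count now 2. Cache: [dog(c=2) apple(c=6)]
  12. access dog: HIT, count now 3. Cache: [dog(c=3) apple(c=6)]
  13. access cat: MISS, evict dog(c=3). Cache: [cat(c=1) apple(c=6)]
  14. access pear: MISS, evict cat(c=1). Cache: [pear(c=1) apple(c=6)]
  15. access cat: MISS, evict pear(c=1). Cache: [cat(c=1) apple(c=6)]
  16. access grape: MISS, evict cat(c=1). Cache: [grape(c=1) apple(c=6)]
  17. access cat: MISS, evict grape(c=1). Cache: [cat(c=1) apple(c=6)]
  18. access grape: MISS, evict cat(c=1). Cache: [grape(c=1) apple(c=6)]
Total: 7 hits, 11 misses, 9 evictions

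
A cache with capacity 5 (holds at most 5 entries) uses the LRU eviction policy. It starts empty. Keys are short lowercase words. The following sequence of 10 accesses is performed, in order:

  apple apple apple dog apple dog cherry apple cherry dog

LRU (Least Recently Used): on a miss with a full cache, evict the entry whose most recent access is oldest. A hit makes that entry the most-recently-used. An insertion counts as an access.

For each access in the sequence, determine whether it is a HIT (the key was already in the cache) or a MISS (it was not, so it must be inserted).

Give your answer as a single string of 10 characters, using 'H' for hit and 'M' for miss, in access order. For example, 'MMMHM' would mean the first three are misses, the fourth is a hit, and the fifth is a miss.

LRU simulation (capacity=5):
  1. access apple: MISS. Cache (LRU->MRU): [apple]
  2. access apple: HIT. Cache (LRU->MRU): [apple]
  3. access apple: HIT. Cache (LRU->MRU): [apple]
  4. access dog: MISS. Cache (LRU->MRU): [apple dog]
  5. access apple: HIT. Cache (LRU->MRU): [dog apple]
  6. access dog: HIT. Cache (LRU->MRU): [apple dog]
  7. access cherry: MISS. Cache (LRU->MRU): [apple dog cherry]
  8. access apple: HIT. Cache (LRU->MRU): [dog cherry apple]
  9. access cherry: HIT. Cache (LRU->MRU): [dog apple cherry]
  10. access dog: HIT. Cache (LRU->MRU): [apple cherry dog]
Total: 7 hits, 3 misses, 0 evictions

Answer: MHHMHHMHHH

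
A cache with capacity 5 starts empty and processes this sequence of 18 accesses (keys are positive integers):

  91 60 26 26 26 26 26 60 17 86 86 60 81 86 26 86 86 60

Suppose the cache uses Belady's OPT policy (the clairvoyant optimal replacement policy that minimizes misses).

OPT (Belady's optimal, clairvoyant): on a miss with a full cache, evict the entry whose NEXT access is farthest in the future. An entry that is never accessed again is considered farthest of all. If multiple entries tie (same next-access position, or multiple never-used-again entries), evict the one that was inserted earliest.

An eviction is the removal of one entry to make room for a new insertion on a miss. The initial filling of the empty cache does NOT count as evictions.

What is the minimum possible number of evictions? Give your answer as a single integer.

Answer: 1

Derivation:
OPT (Belady) simulation (capacity=5):
  1. access 91: MISS. Cache: [91]
  2. access 60: MISS. Cache: [91 60]
  3. access 26: MISS. Cache: [91 60 26]
  4. access 26: HIT. Next use of 26: step 5. Cache: [91 60 26]
  5. access 26: HIT. Next use of 26: step 6. Cache: [91 60 26]
  6. access 26: HIT. Next use of 26: step 7. Cache: [91 60 26]
  7. access 26: HIT. Next use of 26: step 15. Cache: [91 60 26]
  8. access 60: HIT. Next use of 60: step 12. Cache: [91 60 26]
  9. access 17: MISS. Cache: [91 60 26 17]
  10. access 86: MISS. Cache: [91 60 26 17 86]
  11. access 86: HIT. Next use of 86: step 14. Cache: [91 60 26 17 86]
  12. access 60: HIT. Next use of 60: step 18. Cache: [91 60 26 17 86]
  13. access 81: MISS, evict 91 (next use: never). Cache: [60 26 17 86 81]
  14. access 86: HIT. Next use of 86: step 16. Cache: [60 26 17 86 81]
  15. access 26: HIT. Next use of 26: never. Cache: [60 26 17 86 81]
  16. access 86: HIT. Next use of 86: step 17. Cache: [60 26 17 86 81]
  17. access 86: HIT. Next use of 86: never. Cache: [60 26 17 86 81]
  18. access 60: HIT. Next use of 60: never. Cache: [60 26 17 86 81]
Total: 12 hits, 6 misses, 1 evictions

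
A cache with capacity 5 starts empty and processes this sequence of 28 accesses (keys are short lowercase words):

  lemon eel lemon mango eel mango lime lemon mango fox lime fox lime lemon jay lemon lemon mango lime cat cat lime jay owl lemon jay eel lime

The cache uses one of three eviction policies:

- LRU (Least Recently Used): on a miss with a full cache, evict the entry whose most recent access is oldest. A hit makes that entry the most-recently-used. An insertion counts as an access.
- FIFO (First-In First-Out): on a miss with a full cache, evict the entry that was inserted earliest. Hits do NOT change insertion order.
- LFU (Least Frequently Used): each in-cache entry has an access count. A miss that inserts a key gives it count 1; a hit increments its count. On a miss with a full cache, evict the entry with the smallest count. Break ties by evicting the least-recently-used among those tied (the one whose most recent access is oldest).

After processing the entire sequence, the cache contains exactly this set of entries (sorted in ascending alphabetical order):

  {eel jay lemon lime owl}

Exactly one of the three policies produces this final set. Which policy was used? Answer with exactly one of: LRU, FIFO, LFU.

Answer: LRU

Derivation:
Simulating under each policy and comparing final sets:
  LRU: final set = {eel jay lemon lime owl} -> MATCHES target
  FIFO: final set = {cat eel lemon lime owl} -> differs
  LFU: final set = {cat eel lemon lime mango} -> differs
Only LRU produces the target set.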